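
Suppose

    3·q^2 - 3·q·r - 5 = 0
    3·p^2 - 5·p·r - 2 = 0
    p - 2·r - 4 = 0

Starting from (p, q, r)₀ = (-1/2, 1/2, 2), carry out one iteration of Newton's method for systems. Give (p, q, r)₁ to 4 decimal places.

(-1.0851, 0.3546, -2.5426)

At (-1/2, 1/2, 2): F = (-7.2500, 3.7500, -8.5000).
Jacobian J = [[0, 6·q - 3·r, -3·q], [6·p - 5·r, 0, -5·p], [1, 0, -2]].
At the point, J = [[0.0000, -3.0000, -1.5000], [-13.0000, 0.0000, 2.5000], [1.0000, 0.0000, -2.0000]] (det J = 70.5000).
Solving J·Δ = −F gives Δ = (-0.5851, -0.1454, -4.5426).
Then the next iterate is (p, q, r)₁ = (-1.0851, 0.3546, -2.5426).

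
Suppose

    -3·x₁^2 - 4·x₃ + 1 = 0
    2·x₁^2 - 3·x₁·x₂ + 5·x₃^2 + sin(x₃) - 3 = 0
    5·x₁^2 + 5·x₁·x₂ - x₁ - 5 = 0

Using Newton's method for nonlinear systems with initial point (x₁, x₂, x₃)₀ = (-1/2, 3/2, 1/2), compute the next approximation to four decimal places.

(-4.9403, -3.9642, -3.2677)

At (-1/2, 3/2, 1/2): F = (-1.7500, 1.479426, -7.0000).
Jacobian J = [[-6·x₁, 0, -4], [4·x₁ - 3·x₂, -3·x₁, 10·x₃ + cos(x₃)], [10·x₁ + 5·x₂ - 1, 5·x₁, 0]].
At the point, J = [[3.0000, 0.0000, -4.0000], [-6.5000, 1.5000, 5.877583], [1.5000, -2.5000, 0.0000]] (det J = -11.918131).
Solving J·Δ = −F gives Δ = (-4.4403, -5.4642, -3.7677).
Then the next iterate is (x₁, x₂, x₃)₁ = (-4.9403, -3.9642, -3.2677).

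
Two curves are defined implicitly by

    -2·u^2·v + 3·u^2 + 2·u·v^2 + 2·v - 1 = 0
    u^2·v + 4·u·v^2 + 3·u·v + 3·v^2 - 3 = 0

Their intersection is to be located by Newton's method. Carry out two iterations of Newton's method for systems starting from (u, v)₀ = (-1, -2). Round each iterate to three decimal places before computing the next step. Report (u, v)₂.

At (-1, -2): F = (-6.000, -3.000).
Jacobian J = [[-4·u·v + 6·u + 2·v^2, -2·u^2 + 4·u·v + 2], [2·u·v + 4·v^2 + 3·v, u^2 + 8·u·v + 3·u + 6·v]].
At the point, J = [[-6.000, 8.000], [14.000, 2.000]] (det J = -124.000).
Solving J·Δ = −F gives Δ = (0.097, 0.823).
Then the next iterate is (u, v)₁ = (-0.903, -1.177).
Round to (-0.903, -1.177) and repeat: F = (-1.49020, -1.61906), J = [[-6.89867, 4.62051], [4.13598, -0.45294]].
Δ = (0.510, 1.084), so (u, v)₂ = (-0.393, -0.093).

(-0.393, -0.093)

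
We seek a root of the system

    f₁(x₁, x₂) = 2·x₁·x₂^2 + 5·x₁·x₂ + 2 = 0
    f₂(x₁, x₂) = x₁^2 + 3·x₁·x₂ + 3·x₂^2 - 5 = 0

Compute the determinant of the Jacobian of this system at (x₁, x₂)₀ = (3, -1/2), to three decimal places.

J = [[2·x₂^2 + 5·x₂, 4·x₁·x₂ + 5·x₁], [2·x₁ + 3·x₂, 3·x₁ + 6·x₂]].
At the point, J = [[-2.000, 9.000], [4.500, 6.000]].
det J = -52.500.

-52.500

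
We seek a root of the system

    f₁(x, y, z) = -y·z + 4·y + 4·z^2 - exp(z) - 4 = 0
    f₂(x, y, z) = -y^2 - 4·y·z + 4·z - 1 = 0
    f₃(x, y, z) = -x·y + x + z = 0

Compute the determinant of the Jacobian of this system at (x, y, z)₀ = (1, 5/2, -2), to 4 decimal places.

J = [[0, -z + 4, -y + 8·z - exp(z)], [0, -2·y - 4·z, -4·y + 4], [-y + 1, -x, 1]].
At the point, J = [[0.0000, 6.0000, -18.635335], [0.0000, 3.0000, -6.0000], [-1.5000, -1.0000, 1.0000]].
det J = -29.8590.

-29.8590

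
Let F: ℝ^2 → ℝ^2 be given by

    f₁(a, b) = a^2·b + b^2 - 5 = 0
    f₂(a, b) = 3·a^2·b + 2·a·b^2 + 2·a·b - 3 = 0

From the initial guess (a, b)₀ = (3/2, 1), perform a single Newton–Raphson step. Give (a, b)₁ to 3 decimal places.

(-7.125, 7.500)

At (3/2, 1): F = (-1.750, 9.750).
Jacobian J = [[2·a·b, a^2 + 2·b], [6·a·b + 2·b^2 + 2·b, 3·a^2 + 4·a·b + 2·a]].
At the point, J = [[3.000, 4.250], [13.000, 15.750]] (det J = -8.000).
Solving J·Δ = −F gives Δ = (-8.625, 6.500).
Then the next iterate is (a, b)₁ = (-7.125, 7.500).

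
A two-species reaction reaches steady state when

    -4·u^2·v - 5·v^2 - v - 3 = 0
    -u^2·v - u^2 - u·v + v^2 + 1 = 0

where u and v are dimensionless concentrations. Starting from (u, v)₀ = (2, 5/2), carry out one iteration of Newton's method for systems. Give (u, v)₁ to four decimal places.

At (2, 5/2): F = (-76.7500, -11.7500).
Jacobian J = [[-8·u·v, -4·u^2 - 10·v - 1], [-2·u·v - 2·u - v, -u^2 - u + 2·v]].
At the point, J = [[-40.0000, -42.0000], [-16.5000, -1.0000]] (det J = -653.0000).
Solving J·Δ = −F gives Δ = (-0.6382, -1.2196).
Then the next iterate is (u, v)₁ = (1.3618, 1.2804).

(1.3618, 1.2804)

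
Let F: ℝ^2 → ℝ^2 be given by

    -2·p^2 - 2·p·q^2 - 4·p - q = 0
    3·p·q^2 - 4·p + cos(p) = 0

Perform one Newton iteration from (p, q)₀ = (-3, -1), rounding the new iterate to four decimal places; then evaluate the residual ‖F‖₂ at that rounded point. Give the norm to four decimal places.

At (-3, -1): F = (1.0000, 2.010008).
Jacobian J = [[-4·p - 2·q^2 - 4, -4·p·q - 1], [3·q^2 - sin(p) - 4, 6·p·q]].
At the point, J = [[6.0000, -13.0000], [-0.858880, 18.0000]] (det J = 96.834560).
Solving J·Δ = −F gives Δ = (-0.4557, -0.1334).
Then the next iterate is (p, q)₁ = (-3.4557, -1.1334).
Re-evaluating at (-3.4557, -1.1334): F = (-0.049171, -0.445803), so ‖F‖₂ = 0.4485.

0.4485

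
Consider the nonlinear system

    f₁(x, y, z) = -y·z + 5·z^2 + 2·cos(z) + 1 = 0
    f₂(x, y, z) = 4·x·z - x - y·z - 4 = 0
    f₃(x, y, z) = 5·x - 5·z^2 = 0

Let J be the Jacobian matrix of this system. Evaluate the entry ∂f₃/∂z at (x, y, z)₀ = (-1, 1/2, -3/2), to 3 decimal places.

∂f₃/∂z = -10·z.
At (-1, 1/2, -3/2) this is 15.000.

15.000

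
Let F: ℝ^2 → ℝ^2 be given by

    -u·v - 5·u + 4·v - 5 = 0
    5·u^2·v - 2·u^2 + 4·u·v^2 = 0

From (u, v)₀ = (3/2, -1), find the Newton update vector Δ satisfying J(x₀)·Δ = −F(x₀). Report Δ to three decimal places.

At (3/2, -1): F = (-15.000, -9.750).
Jacobian J = [[-v - 5, -u + 4], [10·u·v - 4·u + 4·v^2, 5·u^2 + 8·u·v]].
At the point, J = [[-4.000, 2.500], [-17.000, -0.750]] (det J = 45.500).
Solving J·Δ = −F gives Δ = (-0.783, 4.747).

(-0.783, 4.747)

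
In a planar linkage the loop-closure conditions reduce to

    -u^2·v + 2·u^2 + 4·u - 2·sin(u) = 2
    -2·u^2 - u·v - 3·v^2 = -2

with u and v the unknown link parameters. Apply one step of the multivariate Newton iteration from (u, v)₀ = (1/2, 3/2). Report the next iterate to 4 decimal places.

At (1/2, 3/2): F = (-0.833851, -6.0000).
Jacobian J = [[-2·u·v + 4·u - 2·cos(u) + 4, -u^2], [-4·u - v, -u - 6·v]].
At the point, J = [[2.744835, -0.2500], [-3.5000, -9.5000]] (det J = -26.950931).
Solving J·Δ = −F gives Δ = (0.2383, -0.7194).
Then the next iterate is (u, v)₁ = (0.7383, 0.7806).

(0.7383, 0.7806)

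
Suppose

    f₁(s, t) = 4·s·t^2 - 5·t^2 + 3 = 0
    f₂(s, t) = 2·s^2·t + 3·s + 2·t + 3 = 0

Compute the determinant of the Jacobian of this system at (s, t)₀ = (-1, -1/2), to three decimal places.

J = [[4·t^2, 8·s·t - 10·t], [4·s·t + 3, 2·s^2 + 2]].
At the point, J = [[1.000, 9.000], [5.000, 4.000]].
det J = -41.000.

-41.000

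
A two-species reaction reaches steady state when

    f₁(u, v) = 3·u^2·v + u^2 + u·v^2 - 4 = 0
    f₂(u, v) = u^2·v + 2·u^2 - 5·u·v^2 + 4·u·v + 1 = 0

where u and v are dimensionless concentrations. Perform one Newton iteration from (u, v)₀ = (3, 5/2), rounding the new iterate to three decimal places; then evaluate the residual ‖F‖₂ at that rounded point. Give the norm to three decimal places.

26.118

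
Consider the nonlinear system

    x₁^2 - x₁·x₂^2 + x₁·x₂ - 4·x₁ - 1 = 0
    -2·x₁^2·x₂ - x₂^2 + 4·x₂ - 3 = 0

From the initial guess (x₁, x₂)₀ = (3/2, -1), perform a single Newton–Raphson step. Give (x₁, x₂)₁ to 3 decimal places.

At (3/2, -1): F = (-7.750, -3.500).
Jacobian J = [[2·x₁ - x₂^2 + x₂ - 4, -2·x₁·x₂ + x₁], [-4·x₁·x₂, -2·x₁^2 - 2·x₂ + 4]].
At the point, J = [[-3.000, 4.500], [6.000, 1.500]] (det J = -31.500).
Solving J·Δ = −F gives Δ = (0.131, 1.810).
Then the next iterate is (x₁, x₂)₁ = (1.631, 0.810).

(1.631, 0.810)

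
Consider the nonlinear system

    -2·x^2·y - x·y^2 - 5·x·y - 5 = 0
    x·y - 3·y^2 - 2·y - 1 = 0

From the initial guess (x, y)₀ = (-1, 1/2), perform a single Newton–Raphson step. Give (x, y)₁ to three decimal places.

At (-1, 1/2): F = (-3.250, -3.250).
Jacobian J = [[-4·x·y - y^2 - 5·y, -2·x^2 - 2·x·y - 5·x], [y, x - 6·y - 2]].
At the point, J = [[-0.750, 4.000], [0.500, -6.000]] (det J = 2.500).
Solving J·Δ = −F gives Δ = (-13.000, -1.625).
Then the next iterate is (x, y)₁ = (-14.000, -1.125).

(-14.000, -1.125)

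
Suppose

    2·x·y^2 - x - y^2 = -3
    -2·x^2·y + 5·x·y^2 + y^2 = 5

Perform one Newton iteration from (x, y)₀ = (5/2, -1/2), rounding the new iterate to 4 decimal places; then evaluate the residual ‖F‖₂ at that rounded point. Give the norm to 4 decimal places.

At (5/2, -1/2): F = (1.5000, 4.6250).
Jacobian J = [[2·y^2 - 1, 4·x·y - 2·y], [-4·x·y + 5·y^2, -2·x^2 + 10·x·y + 2·y]].
At the point, J = [[-0.5000, -4.0000], [6.2500, -26.0000]] (det J = 38.0000).
Solving J·Δ = −F gives Δ = (0.5395, 0.3076).
Then the next iterate is (x, y)₁ = (3.0395, -0.1924).
Re-evaluating at (3.0395, -0.1924): F = (0.148513, -0.845407), so ‖F‖₂ = 0.8584.

0.8584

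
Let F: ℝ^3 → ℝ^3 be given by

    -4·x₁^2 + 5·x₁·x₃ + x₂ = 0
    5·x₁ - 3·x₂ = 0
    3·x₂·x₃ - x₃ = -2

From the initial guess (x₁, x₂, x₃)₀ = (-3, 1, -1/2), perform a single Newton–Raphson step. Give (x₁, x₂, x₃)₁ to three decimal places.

At (-3, 1, -1/2): F = (-27.500, -18.000, 1.000).
Jacobian J = [[-8·x₁ + 5·x₃, 1, 5·x₁], [5, -3, 0], [0, 3·x₃, 3·x₂ - 1]].
At the point, J = [[21.500, 1.000, -15.000], [5.000, -3.000, 0.000], [0.000, -1.500, 2.000]] (det J = -26.500).
Solving J·Δ = −F gives Δ = (-9.396, -21.660, -16.745).
Then the next iterate is (x₁, x₂, x₃)₁ = (-12.396, -20.660, -17.245).

(-12.396, -20.660, -17.245)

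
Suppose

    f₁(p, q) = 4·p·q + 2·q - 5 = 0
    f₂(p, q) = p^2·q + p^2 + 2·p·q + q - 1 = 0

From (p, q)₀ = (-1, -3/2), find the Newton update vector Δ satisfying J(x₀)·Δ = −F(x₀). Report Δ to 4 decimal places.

(0.0000, -1.0000)

At (-1, -3/2): F = (-2.0000, 0.0000).
Jacobian J = [[4·q, 4·p + 2], [2·p·q + 2·p + 2·q, p^2 + 2·p + 1]].
At the point, J = [[-6.0000, -2.0000], [-2.0000, 0.0000]] (det J = -4.0000).
Solving J·Δ = −F gives Δ = (0.0000, -1.0000).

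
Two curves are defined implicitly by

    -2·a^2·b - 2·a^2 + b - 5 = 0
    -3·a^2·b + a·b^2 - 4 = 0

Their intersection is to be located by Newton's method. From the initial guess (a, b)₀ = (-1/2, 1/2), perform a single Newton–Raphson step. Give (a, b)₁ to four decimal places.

At (-1/2, 1/2): F = (-5.2500, -4.5000).
Jacobian J = [[-4·a·b - 4·a, -2·a^2 + 1], [-6·a·b + b^2, -3·a^2 + 2·a·b]].
At the point, J = [[3.0000, 0.5000], [1.7500, -1.2500]] (det J = -4.6250).
Solving J·Δ = −F gives Δ = (1.9054, -0.9324).
Then the next iterate is (a, b)₁ = (1.4054, -0.4324).

(1.4054, -0.4324)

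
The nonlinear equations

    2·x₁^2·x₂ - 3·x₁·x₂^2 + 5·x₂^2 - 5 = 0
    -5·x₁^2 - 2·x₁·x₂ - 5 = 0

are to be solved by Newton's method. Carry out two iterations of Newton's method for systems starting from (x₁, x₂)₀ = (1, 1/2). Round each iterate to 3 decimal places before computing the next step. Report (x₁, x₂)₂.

At (1, 1/2): F = (-3.500, -11.000).
Jacobian J = [[4·x₁·x₂ - 3·x₂^2, 2·x₁^2 - 6·x₁·x₂ + 10·x₂], [-10·x₁ - 2·x₂, -2·x₁]].
At the point, J = [[1.250, 4.000], [-11.000, -2.000]] (det J = 41.500).
Solving J·Δ = −F gives Δ = (-1.229, 1.259).
Then the next iterate is (x₁, x₂)₁ = (-0.229, 1.759).
Round to (-0.229, 1.759) and repeat: F = (12.78053, -4.45658), J = [[-10.89349, 20.11175], [-1.228, 0.458]].
Δ = (-4.845, -3.260), so (x₁, x₂)₂ = (-5.074, -1.501).

(-5.074, -1.501)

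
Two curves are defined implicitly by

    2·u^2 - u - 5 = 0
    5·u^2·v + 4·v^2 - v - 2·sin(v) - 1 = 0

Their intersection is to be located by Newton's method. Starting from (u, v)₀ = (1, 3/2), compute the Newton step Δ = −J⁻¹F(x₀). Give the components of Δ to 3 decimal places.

(1.333, -2.018)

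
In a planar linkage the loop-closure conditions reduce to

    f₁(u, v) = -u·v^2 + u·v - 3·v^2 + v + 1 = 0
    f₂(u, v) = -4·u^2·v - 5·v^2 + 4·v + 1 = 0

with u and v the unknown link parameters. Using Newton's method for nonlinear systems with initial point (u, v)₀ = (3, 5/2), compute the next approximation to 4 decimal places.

At (3, 5/2): F = (-26.5000, -110.2500).
Jacobian J = [[-v^2 + v, -2·u·v + u - 6·v + 1], [-8·u·v, -4·u^2 - 10·v + 4]].
At the point, J = [[-3.7500, -26.0000], [-60.0000, -57.0000]] (det J = -1346.2500).
Solving J·Δ = −F gives Δ = (-1.0072, -0.8740).
Then the next iterate is (u, v)₁ = (1.9928, 1.6260).

(1.9928, 1.6260)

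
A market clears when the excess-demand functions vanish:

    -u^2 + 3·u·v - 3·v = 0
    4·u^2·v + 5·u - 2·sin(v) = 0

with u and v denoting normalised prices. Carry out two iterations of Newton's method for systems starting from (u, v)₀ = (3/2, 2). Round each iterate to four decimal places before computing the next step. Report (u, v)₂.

(-0.1522, 1.3314)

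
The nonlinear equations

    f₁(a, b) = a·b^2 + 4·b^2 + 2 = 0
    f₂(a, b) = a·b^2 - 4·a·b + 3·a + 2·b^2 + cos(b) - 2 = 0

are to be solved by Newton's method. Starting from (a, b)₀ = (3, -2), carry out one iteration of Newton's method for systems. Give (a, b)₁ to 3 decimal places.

(1.364, -1.162)

At (3, -2): F = (30.000, 50.58385).
Jacobian J = [[b^2, 2·a·b + 8·b], [b^2 - 4·b + 3, 2·a·b - 4·a + 4·b - sin(b)]].
At the point, J = [[4.000, -28.000], [15.000, -31.09070]] (det J = 295.63719).
Solving J·Δ = −F gives Δ = (-1.636, 0.838).
Then the next iterate is (a, b)₁ = (1.364, -1.162).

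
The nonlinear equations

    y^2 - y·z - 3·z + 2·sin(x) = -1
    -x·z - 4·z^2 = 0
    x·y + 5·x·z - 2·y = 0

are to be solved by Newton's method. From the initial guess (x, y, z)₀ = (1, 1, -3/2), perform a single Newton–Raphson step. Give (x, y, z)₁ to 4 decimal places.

At (1, 1, -3/2): F = (9.682942, -7.5000, -8.5000).
Jacobian J = [[2·cos(x), 2·y - z, -y - 3], [-z, 0, -x - 8·z], [y + 5·z, x - 2, 5·x]].
At the point, J = [[1.080605, 3.5000, -4.0000], [1.5000, 0.0000, 11.0000], [-6.5000, -1.0000, 5.0000]] (det J = -258.613349).
Solving J·Δ = −F gives Δ = (-0.4620, -1.7727, 0.7448).
Then the next iterate is (x, y, z)₁ = (0.5380, -0.7727, -0.7552).

(0.5380, -0.7727, -0.7552)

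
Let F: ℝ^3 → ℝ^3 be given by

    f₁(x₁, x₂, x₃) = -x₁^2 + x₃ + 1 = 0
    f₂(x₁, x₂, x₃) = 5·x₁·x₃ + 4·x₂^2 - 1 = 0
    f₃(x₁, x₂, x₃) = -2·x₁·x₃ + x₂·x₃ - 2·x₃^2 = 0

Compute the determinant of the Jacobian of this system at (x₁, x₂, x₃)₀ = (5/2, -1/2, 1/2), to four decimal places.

-121.5000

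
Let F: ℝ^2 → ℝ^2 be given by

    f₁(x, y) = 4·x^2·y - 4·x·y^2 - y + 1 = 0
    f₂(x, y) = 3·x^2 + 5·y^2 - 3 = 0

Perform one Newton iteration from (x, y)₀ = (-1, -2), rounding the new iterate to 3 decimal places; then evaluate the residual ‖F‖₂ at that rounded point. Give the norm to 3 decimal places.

5.696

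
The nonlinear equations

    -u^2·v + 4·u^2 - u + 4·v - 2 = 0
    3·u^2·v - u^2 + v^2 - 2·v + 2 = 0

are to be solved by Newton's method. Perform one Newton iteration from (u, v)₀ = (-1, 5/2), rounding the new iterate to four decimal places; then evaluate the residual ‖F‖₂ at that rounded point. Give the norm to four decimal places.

At (-1, 5/2): F = (10.5000, 9.7500).
Jacobian J = [[-2·u·v + 8·u - 1, -u^2 + 4], [6·u·v - 2·u, 3·u^2 + 2·v - 2]].
At the point, J = [[-4.0000, 3.0000], [-13.0000, 6.0000]] (det J = 15.0000).
Solving J·Δ = −F gives Δ = (-2.2500, -6.5000).
Then the next iterate is (u, v)₁ = (-3.2500, -4.0000).
Re-evaluating at (-3.2500, -4.0000): F = (69.7500, -111.3125), so ‖F‖₂ = 131.3603.

131.3603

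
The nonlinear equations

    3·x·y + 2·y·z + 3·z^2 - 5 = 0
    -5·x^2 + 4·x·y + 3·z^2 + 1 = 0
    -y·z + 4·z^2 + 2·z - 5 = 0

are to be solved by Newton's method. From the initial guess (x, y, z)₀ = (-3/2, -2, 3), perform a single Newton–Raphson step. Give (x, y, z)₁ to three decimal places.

(-3.500, -5.167, 1.125)

At (-3/2, -2, 3): F = (19.000, 28.750, 43.000).
Jacobian J = [[3·y, 3·x + 2·z, 2·y + 6·z], [-10·x + 4·y, 4·x, 6·z], [0, -z, -y + 8·z + 2]].
At the point, J = [[-6.000, 1.500, 14.000], [7.000, -6.000, 18.000], [0.000, -3.000, 28.000]] (det J = 96.000).
Solving J·Δ = −F gives Δ = (-2.000, -3.167, -1.875).
Then the next iterate is (x, y, z)₁ = (-3.500, -5.167, 1.125).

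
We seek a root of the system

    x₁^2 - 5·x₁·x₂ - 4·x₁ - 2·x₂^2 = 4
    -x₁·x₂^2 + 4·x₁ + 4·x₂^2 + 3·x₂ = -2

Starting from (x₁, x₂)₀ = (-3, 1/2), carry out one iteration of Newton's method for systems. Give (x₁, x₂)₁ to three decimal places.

(-1.114, 0.468)

At (-3, 1/2): F = (24.000, -6.750).
Jacobian J = [[2·x₁ - 5·x₂ - 4, -5·x₁ - 4·x₂], [-x₂^2 + 4, -2·x₁·x₂ + 8·x₂ + 3]].
At the point, J = [[-12.500, 13.000], [3.750, 10.000]] (det J = -173.750).
Solving J·Δ = −F gives Δ = (1.886, -0.032).
Then the next iterate is (x₁, x₂)₁ = (-1.114, 0.468).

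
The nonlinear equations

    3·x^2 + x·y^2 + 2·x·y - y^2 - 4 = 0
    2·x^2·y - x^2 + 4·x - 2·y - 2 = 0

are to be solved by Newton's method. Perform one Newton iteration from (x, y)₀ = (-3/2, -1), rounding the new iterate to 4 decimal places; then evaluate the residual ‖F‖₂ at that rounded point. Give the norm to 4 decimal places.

7.5176

At (-3/2, -1): F = (3.2500, -12.7500).
Jacobian J = [[6·x + y^2 + 2·y, 2·x·y + 2·x - 2·y], [4·x·y - 2·x + 4, 2·x^2 - 2]].
At the point, J = [[-10.0000, 2.0000], [13.0000, 2.5000]] (det J = -51.0000).
Solving J·Δ = −F gives Δ = (0.6593, 1.6716).
Then the next iterate is (x, y)₁ = (-0.8407, 0.6716).
Re-evaluating at (-0.8407, 0.6716): F = (-3.839140, -6.463434), so ‖F‖₂ = 7.5176.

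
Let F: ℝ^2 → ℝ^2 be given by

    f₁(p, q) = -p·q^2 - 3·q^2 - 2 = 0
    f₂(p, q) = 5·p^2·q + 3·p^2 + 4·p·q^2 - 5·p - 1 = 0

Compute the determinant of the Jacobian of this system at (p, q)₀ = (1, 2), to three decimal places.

508.000

J = [[-q^2, -2·p·q - 6·q], [10·p·q + 6·p + 4·q^2 - 5, 5·p^2 + 8·p·q]].
At the point, J = [[-4.000, -16.000], [37.000, 21.000]].
det J = 508.000.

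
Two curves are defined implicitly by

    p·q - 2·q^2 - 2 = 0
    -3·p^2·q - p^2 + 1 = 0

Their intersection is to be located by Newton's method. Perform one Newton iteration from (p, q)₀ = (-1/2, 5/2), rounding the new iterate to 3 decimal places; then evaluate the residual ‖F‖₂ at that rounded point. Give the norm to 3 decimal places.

4.500

At (-1/2, 5/2): F = (-15.750, -1.125).
Jacobian J = [[q, p - 4·q], [-6·p·q - 2·p, -3·p^2]].
At the point, J = [[2.500, -10.500], [8.500, -0.750]] (det J = 87.375).
Solving J·Δ = −F gives Δ = (0.000, -1.500).
Then the next iterate is (p, q)₁ = (-0.500, 1.000).
Re-evaluating at (-0.500, 1.000): F = (-4.500, 0.000), so ‖F‖₂ = 4.500.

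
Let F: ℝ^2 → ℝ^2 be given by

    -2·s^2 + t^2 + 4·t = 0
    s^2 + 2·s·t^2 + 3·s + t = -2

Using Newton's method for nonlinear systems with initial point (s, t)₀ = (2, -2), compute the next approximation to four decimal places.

At (2, -2): F = (-12.0000, 26.0000).
Jacobian J = [[-4·s, 2·t + 4], [2·s + 2·t^2 + 3, 4·s·t + 1]].
At the point, J = [[-8.0000, 0.0000], [15.0000, -15.0000]] (det J = 120.0000).
Solving J·Δ = −F gives Δ = (-1.5000, 0.2333).
Then the next iterate is (s, t)₁ = (0.5000, -1.7667).

(0.5000, -1.7667)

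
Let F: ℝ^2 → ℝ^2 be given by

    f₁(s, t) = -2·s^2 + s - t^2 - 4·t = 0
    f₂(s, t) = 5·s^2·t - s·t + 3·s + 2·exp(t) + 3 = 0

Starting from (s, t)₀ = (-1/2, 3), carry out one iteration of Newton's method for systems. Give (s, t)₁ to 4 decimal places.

(-19.1928, -4.8078)

At (-1/2, 3): F = (-22.0000, 46.921074).
Jacobian J = [[-4·s + 1, -2·t - 4], [10·s·t - t + 3, 5·s^2 - s + 2·exp(t)]].
At the point, J = [[3.0000, -10.0000], [-15.0000, 41.921074]] (det J = -24.236778).
Solving J·Δ = −F gives Δ = (-18.6928, -7.8078).
Then the next iterate is (s, t)₁ = (-19.1928, -4.8078).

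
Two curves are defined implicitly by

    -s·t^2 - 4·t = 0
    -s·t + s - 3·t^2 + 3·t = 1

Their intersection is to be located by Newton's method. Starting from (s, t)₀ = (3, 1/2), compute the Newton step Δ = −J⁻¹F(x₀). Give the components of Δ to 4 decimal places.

At (3, 1/2): F = (-2.7500, 1.2500).
Jacobian J = [[-t^2, -2·s·t - 4], [-t + 1, -s - 6·t + 3]].
At the point, J = [[-0.2500, -7.0000], [0.5000, -3.0000]] (det J = 4.2500).
Solving J·Δ = −F gives Δ = (-4.0000, -0.2500).

(-4.0000, -0.2500)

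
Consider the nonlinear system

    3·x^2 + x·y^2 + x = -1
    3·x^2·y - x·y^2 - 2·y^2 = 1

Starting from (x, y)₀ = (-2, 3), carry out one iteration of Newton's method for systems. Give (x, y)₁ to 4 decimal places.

At (-2, 3): F = (-7.0000, 35.0000).
Jacobian J = [[6·x + y^2 + 1, 2·x·y], [6·x·y - y^2, 3·x^2 - 2·x·y - 4·y]].
At the point, J = [[-2.0000, -12.0000], [-45.0000, 12.0000]] (det J = -564.0000).
Solving J·Δ = −F gives Δ = (0.5957, -0.6826).
Then the next iterate is (x, y)₁ = (-1.4043, 2.3174).

(-1.4043, 2.3174)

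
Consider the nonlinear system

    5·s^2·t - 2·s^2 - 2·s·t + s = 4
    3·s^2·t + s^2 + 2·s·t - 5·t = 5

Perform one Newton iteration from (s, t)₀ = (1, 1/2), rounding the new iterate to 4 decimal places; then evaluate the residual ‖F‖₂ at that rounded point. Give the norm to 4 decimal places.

At (1, 1/2): F = (-3.5000, -4.0000).
Jacobian J = [[10·s·t - 4·s - 2·t + 1, 5·s^2 - 2·s], [6·s·t + 2·s + 2·t, 3·s^2 + 2·s - 5]].
At the point, J = [[1.0000, 3.0000], [6.0000, 0.0000]] (det J = -18.0000).
Solving J·Δ = −F gives Δ = (0.6667, 0.9444).
Then the next iterate is (s, t)₁ = (1.6667, 1.4444).
Re-evaluating at (1.6667, 1.4444): F = (7.358073, 7.407800), so ‖F‖₂ = 10.4411.

10.4411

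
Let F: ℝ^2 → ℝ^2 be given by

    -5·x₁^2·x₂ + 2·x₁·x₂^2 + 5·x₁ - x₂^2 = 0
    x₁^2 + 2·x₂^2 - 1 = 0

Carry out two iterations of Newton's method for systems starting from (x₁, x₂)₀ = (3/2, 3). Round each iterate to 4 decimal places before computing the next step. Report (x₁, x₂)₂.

At (3/2, 3): F = (-8.2500, 19.2500).
Jacobian J = [[-10·x₁·x₂ + 2·x₂^2 + 5, -5·x₁^2 + 4·x₁·x₂ - 2·x₂], [2·x₁, 4·x₂]].
At the point, J = [[-22.0000, 0.7500], [3.0000, 12.0000]] (det J = -266.2500).
Solving J·Δ = −F gives Δ = (-0.4261, -1.4977).
Then the next iterate is (x₁, x₂)₁ = (1.0739, 1.5023).
Round to (1.0739, 1.5023) and repeat: F = (-0.702746, 4.667072), J = [[-6.619389, -2.317626], [2.1478, 6.0092]].
Δ = (0.1895, -0.8444), so (x₁, x₂)₂ = (1.2634, 0.6579).

(1.2634, 0.6579)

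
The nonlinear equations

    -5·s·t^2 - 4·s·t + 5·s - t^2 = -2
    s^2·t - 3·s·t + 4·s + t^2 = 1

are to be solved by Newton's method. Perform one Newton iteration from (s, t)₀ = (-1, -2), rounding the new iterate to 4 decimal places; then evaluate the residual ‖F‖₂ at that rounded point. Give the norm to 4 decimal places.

1.0345

At (-1, -2): F = (5.0000, -9.0000).
Jacobian J = [[-5·t^2 - 4·t + 5, -10·s·t - 4·s - 2·t], [2·s·t - 3·t + 4, s^2 - 3·s + 2·t]].
At the point, J = [[-7.0000, -12.0000], [14.0000, 0.0000]] (det J = 168.0000).
Solving J·Δ = −F gives Δ = (0.6429, 0.0417).
Then the next iterate is (s, t)₁ = (-0.3571, -1.9583).
Re-evaluating at (-0.3571, -1.9583): F = (0.429609, -0.941111), so ‖F‖₂ = 1.0345.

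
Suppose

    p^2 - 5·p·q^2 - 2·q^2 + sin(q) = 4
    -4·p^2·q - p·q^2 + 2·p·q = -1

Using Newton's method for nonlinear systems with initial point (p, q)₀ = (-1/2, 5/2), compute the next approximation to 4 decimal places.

(-0.4525, 3.4181)

At (-1/2, 5/2): F = (-0.026528, -0.8750).
Jacobian J = [[2·p - 5·q^2, -10·p·q - 4·q + cos(q)], [-8·p·q - q^2 + 2·q, -4·p^2 - 2·p·q + 2·p]].
At the point, J = [[-32.2500, 1.698856], [8.7500, 0.5000]] (det J = -30.989993).
Solving J·Δ = −F gives Δ = (0.0475, 0.9181).
Then the next iterate is (p, q)₁ = (-0.4525, 3.4181).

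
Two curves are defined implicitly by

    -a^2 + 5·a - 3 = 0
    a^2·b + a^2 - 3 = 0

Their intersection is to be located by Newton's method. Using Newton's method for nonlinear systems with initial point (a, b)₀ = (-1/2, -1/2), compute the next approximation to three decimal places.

At (-1/2, -1/2): F = (-5.750, -2.875).
Jacobian J = [[-2·a + 5, 0], [2·a·b + 2·a, a^2]].
At the point, J = [[6.000, 0.000], [-0.500, 0.250]] (det J = 1.500).
Solving J·Δ = −F gives Δ = (0.958, 13.417).
Then the next iterate is (a, b)₁ = (0.458, 12.917).

(0.458, 12.917)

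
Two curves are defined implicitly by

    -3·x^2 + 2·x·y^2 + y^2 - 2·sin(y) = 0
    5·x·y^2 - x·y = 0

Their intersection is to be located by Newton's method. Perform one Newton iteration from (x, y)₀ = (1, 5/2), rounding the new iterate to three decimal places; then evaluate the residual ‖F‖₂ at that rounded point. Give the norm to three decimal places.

9.324

At (1, 5/2): F = (14.55306, 28.750).
Jacobian J = [[-6·x + 2·y^2, 4·x·y + 2·y - 2·cos(y)], [5·y^2 - y, 10·x·y - x]].
At the point, J = [[6.500, 16.60229], [28.750, 24.000]] (det J = -321.31576).
Solving J·Δ = −F gives Δ = (-0.398, -0.721).
Then the next iterate is (x, y)₁ = (0.602, 1.779).
Re-evaluating at (0.602, 1.779): F = (3.93129, 8.45521), so ‖F‖₂ = 9.324.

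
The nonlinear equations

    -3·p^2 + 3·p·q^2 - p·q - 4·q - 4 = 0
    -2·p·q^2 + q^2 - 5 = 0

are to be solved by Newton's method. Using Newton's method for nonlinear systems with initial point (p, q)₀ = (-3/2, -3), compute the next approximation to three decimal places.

At (-3/2, -3): F = (-43.750, 31.000).
Jacobian J = [[-6·p + 3·q^2 - q, 6·p·q - p - 4], [-2·q^2, -4·p·q + 2·q]].
At the point, J = [[39.000, 24.500], [-18.000, -24.000]] (det J = -495.000).
Solving J·Δ = −F gives Δ = (0.587, 0.852).
Then the next iterate is (p, q)₁ = (-0.913, -2.148).

(-0.913, -2.148)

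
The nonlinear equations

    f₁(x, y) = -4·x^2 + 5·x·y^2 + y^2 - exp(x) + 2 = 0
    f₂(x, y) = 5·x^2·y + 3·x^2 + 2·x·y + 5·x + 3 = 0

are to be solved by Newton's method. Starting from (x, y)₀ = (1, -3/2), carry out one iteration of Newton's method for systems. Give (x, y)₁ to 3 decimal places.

(1.576, -0.995)

At (1, -3/2): F = (8.78172, 0.500).
Jacobian J = [[-8·x + 5·y^2 - exp(x), 10·x·y + 2·y], [10·x·y + 6·x + 2·y + 5, 5·x^2 + 2·x]].
At the point, J = [[0.53172, -18.000], [-7.000, 7.000]] (det J = -122.27797).
Solving J·Δ = −F gives Δ = (0.576, 0.505).
Then the next iterate is (x, y)₁ = (1.576, -0.995).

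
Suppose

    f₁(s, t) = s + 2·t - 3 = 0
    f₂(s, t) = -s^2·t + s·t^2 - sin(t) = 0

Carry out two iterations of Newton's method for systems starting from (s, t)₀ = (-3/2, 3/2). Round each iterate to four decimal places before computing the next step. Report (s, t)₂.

(0.2187, 1.3907)

At (-3/2, 3/2): F = (-1.5000, -7.747495).
Jacobian J = [[1, 2], [-2·s·t + t^2, -s^2 + 2·s·t - cos(t)]].
At the point, J = [[1.0000, 2.0000], [6.7500, -6.820737]] (det J = -20.320737).
Solving J·Δ = −F gives Δ = (1.2660, 0.1170).
Then the next iterate is (s, t)₁ = (-0.2340, 1.6170).
Round to (-0.2340, 1.6170) and repeat: F = (0.0000, -1.699310), J = [[1.0000, 2.0000], [3.371445, -0.765325]].
Δ = (0.4527, -0.2263), so (s, t)₂ = (0.2187, 1.3907).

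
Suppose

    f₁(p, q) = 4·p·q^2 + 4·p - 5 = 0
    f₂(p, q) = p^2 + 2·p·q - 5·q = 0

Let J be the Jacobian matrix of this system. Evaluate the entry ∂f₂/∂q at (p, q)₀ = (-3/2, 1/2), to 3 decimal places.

-8.000

∂f₂/∂q = 2·p - 5.
At (-3/2, 1/2) this is -8.000.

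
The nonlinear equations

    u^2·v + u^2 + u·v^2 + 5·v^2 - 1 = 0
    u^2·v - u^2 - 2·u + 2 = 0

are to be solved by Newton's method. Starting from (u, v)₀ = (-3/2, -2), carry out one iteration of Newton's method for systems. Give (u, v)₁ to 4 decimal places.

(-1.5370, -1.1071)

At (-3/2, -2): F = (10.7500, -1.7500).
Jacobian J = [[2·u·v + 2·u + v^2, u^2 + 2·u·v + 10·v], [2·u·v - 2·u - 2, u^2]].
At the point, J = [[7.0000, -11.7500], [7.0000, 2.2500]] (det J = 98.0000).
Solving J·Δ = −F gives Δ = (-0.0370, 0.8929).
Then the next iterate is (u, v)₁ = (-1.5370, -1.1071).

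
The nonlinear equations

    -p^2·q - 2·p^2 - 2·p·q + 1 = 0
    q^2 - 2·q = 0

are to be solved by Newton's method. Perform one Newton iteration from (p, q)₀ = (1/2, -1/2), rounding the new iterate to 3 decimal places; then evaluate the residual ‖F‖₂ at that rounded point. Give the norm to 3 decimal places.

At (1/2, -1/2): F = (1.125, 1.250).
Jacobian J = [[-2·p·q - 4·p - 2·q, -p^2 - 2·p], [0, 2·q - 2]].
At the point, J = [[-0.500, -1.250], [0.000, -3.000]] (det J = 1.500).
Solving J·Δ = −F gives Δ = (1.208, 0.417).
Then the next iterate is (p, q)₁ = (1.708, -0.083).
Re-evaluating at (1.708, -0.083): F = (-4.30887, 0.17289), so ‖F‖₂ = 4.312.

4.312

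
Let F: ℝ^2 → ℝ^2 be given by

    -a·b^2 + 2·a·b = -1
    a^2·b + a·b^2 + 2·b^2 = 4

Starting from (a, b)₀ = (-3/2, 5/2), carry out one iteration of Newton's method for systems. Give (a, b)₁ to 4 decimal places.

(-26.2000, -5.0000)

At (-3/2, 5/2): F = (2.8750, 4.7500).
Jacobian J = [[-b^2 + 2·b, -2·a·b + 2·a], [2·a·b + b^2, a^2 + 2·a·b + 4·b]].
At the point, J = [[-1.2500, 4.5000], [-1.2500, 4.7500]] (det J = -0.3125).
Solving J·Δ = −F gives Δ = (-24.7000, -7.5000).
Then the next iterate is (a, b)₁ = (-26.2000, -5.0000).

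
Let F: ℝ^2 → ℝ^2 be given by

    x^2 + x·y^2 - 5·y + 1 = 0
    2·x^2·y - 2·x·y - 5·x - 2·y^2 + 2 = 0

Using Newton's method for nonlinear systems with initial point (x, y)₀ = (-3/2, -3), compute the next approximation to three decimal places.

(-6.784, 3.738)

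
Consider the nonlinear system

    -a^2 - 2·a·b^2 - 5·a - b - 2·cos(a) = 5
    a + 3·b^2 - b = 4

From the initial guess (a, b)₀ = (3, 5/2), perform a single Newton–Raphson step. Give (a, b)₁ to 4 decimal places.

(1.4168, 1.5238)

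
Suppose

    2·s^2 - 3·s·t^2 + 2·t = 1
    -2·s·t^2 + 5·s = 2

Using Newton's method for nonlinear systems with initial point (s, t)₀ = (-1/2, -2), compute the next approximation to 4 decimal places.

At (-1/2, -2): F = (1.5000, -0.5000).
Jacobian J = [[4·s - 3·t^2, -6·s·t + 2], [-2·t^2 + 5, -4·s·t]].
At the point, J = [[-14.0000, -4.0000], [-3.0000, -4.0000]] (det J = 44.0000).
Solving J·Δ = −F gives Δ = (0.1818, -0.2614).
Then the next iterate is (s, t)₁ = (-0.3182, -2.2614).

(-0.3182, -2.2614)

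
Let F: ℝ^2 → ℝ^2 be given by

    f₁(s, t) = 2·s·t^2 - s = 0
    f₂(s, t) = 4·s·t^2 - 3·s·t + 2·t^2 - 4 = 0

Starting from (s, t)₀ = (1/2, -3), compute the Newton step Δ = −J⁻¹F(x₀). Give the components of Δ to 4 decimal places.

At (1/2, -3): F = (8.5000, 36.5000).
Jacobian J = [[2·t^2 - 1, 4·s·t], [4·t^2 - 3·t, 8·s·t - 3·s + 4·t]].
At the point, J = [[17.0000, -6.0000], [45.0000, -25.5000]] (det J = -163.5000).
Solving J·Δ = −F gives Δ = (0.0138, 1.4557).

(0.0138, 1.4557)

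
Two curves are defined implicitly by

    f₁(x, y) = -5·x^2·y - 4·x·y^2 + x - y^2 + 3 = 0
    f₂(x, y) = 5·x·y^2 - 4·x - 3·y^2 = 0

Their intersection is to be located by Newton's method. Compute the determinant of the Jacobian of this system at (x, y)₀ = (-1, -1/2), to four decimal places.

J = [[-10·x·y - 4·y^2 + 1, -5·x^2 - 8·x·y - 2·y], [5·y^2 - 4, 10·x·y - 6·y]].
At the point, J = [[-5.0000, -8.0000], [-2.7500, 8.0000]].
det J = -62.0000.

-62.0000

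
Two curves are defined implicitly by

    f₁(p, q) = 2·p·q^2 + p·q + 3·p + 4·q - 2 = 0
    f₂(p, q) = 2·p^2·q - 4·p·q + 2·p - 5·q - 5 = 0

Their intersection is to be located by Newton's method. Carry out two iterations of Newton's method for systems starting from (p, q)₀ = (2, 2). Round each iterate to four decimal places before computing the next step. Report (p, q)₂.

At (2, 2): F = (32.0000, -11.0000).
Jacobian J = [[2·q^2 + q + 3, 4·p·q + p + 4], [4·p·q - 4·q + 2, 2·p^2 - 4·p - 5]].
At the point, J = [[13.0000, 22.0000], [10.0000, -5.0000]] (det J = -285.0000).
Solving J·Δ = −F gives Δ = (0.2877, -1.6246).
Then the next iterate is (p, q)₁ = (2.2877, 0.3754).
Round to (2.2877, 0.3754) and repeat: F = (7.868292, -1.807445), J = [[3.657250, 9.722910], [3.933610, -3.683657]].
Δ = (-0.2206, -0.7263), so (p, q)₂ = (2.0671, -0.3509).

(2.0671, -0.3509)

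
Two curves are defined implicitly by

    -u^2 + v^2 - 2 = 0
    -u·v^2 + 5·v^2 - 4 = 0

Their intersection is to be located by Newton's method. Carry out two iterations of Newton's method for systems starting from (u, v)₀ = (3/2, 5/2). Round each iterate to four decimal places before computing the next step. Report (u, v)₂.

(0.0751, 0.9197)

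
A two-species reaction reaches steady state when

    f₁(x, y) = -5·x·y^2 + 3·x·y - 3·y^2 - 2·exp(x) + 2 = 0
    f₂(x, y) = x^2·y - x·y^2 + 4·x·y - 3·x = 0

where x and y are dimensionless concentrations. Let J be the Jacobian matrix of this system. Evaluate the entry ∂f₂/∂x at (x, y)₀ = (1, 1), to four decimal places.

2.0000

∂f₂/∂x = 2·x·y - y^2 + 4·y - 3.
At (1, 1) this is 2.0000.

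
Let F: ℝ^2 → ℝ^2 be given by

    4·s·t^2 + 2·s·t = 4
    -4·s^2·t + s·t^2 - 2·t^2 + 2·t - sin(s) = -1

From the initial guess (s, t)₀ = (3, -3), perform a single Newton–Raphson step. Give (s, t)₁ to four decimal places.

(2.0638, -2.1225)

At (3, -3): F = (86.0000, 111.858880).
Jacobian J = [[4·t^2 + 2·t, 8·s·t + 2·s], [-8·s·t + t^2 - cos(s), -4·s^2 + 2·s·t - 4·t + 2]].
At the point, J = [[30.0000, -66.0000], [81.989992, -40.0000]] (det J = 4211.339505).
Solving J·Δ = −F gives Δ = (-0.9362, 0.8775).
Then the next iterate is (s, t)₁ = (2.0638, -2.1225).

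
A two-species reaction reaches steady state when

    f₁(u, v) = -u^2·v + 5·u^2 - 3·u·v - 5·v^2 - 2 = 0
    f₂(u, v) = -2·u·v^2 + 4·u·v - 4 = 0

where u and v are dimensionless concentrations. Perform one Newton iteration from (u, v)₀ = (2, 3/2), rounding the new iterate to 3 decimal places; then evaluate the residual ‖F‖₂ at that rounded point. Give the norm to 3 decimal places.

1951.321

At (2, 3/2): F = (-8.250, -1.000).
Jacobian J = [[-2·u·v + 10·u - 3·v, -u^2 - 3·u - 10·v], [-2·v^2 + 4·v, -4·u·v + 4·u]].
At the point, J = [[9.500, -25.000], [1.500, -4.000]] (det J = -0.500).
Solving J·Δ = −F gives Δ = (16.000, 5.750).
Then the next iterate is (u, v)₁ = (18.000, 7.250).
Re-evaluating at (18.000, 7.250): F = (-1385.31250, -1374.250), so ‖F‖₂ = 1951.321.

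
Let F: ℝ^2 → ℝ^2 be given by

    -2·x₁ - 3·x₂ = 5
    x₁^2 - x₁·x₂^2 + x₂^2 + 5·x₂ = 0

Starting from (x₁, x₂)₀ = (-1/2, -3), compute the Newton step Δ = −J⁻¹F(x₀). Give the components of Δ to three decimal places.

At (-1/2, -3): F = (5.000, -1.250).
Jacobian J = [[-2, -3], [2·x₁ - x₂^2, -2·x₁·x₂ + 2·x₂ + 5]].
At the point, J = [[-2.000, -3.000], [-10.000, -4.000]] (det J = -22.000).
Solving J·Δ = −F gives Δ = (-1.080, 2.386).

(-1.080, 2.386)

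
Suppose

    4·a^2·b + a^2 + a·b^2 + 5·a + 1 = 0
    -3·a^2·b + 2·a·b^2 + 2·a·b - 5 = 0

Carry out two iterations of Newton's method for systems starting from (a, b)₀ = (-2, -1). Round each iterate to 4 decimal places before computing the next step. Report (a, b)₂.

At (-2, -1): F = (-23.0000, 7.0000).
Jacobian J = [[8·a·b + 2·a + b^2 + 5, 4·a^2 + 2·a·b], [-6·a·b + 2·b^2 + 2·b, -3·a^2 + 4·a·b + 2·a]].
At the point, J = [[18.0000, 20.0000], [-12.0000, -8.0000]] (det J = 96.0000).
Solving J·Δ = −F gives Δ = (-0.4583, 1.5625).
Then the next iterate is (a, b)₁ = (-2.4583, 0.5625).
Round to (-2.4583, 0.5625) and repeat: F = (7.571205, -19.519196), J = [[-10.662544, 21.407368], [10.054575, -28.577492]].
Δ = (-2.2521, -1.4754), so (a, b)₂ = (-4.7104, -0.9129).

(-4.7104, -0.9129)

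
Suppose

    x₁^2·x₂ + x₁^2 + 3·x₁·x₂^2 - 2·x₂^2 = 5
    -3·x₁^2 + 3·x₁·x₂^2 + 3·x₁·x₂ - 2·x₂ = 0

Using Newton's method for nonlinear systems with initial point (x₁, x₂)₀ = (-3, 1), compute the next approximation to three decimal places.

At (-3, 1): F = (2.000, -47.000).
Jacobian J = [[2·x₁·x₂ + 2·x₁ + 3·x₂^2, x₁^2 + 6·x₁·x₂ - 4·x₂], [-6·x₁ + 3·x₂^2 + 3·x₂, 6·x₁·x₂ + 3·x₁ - 2]].
At the point, J = [[-9.000, -13.000], [24.000, -29.000]] (det J = 573.000).
Solving J·Δ = −F gives Δ = (1.168, -0.654).
Then the next iterate is (x₁, x₂)₁ = (-1.832, 0.346).

(-1.832, 0.346)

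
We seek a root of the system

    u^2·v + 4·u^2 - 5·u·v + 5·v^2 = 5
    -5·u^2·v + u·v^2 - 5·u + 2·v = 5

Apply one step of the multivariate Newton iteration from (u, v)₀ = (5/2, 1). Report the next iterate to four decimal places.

At (5/2, 1): F = (18.7500, -44.2500).
Jacobian J = [[2·u·v + 8·u - 5·v, u^2 - 5·u + 10·v], [-10·u·v + v^2 - 5, -5·u^2 + 2·u·v + 2]].
At the point, J = [[20.0000, 3.7500], [-29.0000, -24.2500]] (det J = -376.2500).
Solving J·Δ = −F gives Δ = (-0.7674, -0.9070).
Then the next iterate is (u, v)₁ = (1.7326, 0.0930).

(1.7326, 0.0930)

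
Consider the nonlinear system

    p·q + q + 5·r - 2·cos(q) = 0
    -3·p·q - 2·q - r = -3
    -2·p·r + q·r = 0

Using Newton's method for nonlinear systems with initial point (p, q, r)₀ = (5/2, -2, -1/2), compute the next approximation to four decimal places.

(-4.1465, -3.7955, -0.8212)

At (5/2, -2, -1/2): F = (-8.667706, 22.5000, 3.5000).
Jacobian J = [[q, p + 2·sin(q) + 1, 5], [-3·q, -3·p - 2, -1], [-2·r, r, -2·p + q]].
At the point, J = [[-2.0000, 1.681405, 5.0000], [6.0000, -9.5000, -1.0000], [1.0000, -0.5000, -7.0000]] (det J = -30.562389).
Solving J·Δ = −F gives Δ = (-6.6465, -1.7955, -0.3212).
Then the next iterate is (p, q, r)₁ = (-4.1465, -3.7955, -0.8212).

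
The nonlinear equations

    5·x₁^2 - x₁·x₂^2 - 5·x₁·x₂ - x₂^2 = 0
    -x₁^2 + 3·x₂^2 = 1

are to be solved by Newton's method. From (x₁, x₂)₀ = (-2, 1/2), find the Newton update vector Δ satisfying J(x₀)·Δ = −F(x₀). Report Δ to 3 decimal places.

(1.091, -0.038)

At (-2, 1/2): F = (25.250, -4.250).
Jacobian J = [[10·x₁ - x₂^2 - 5·x₂, -2·x₁·x₂ - 5·x₁ - 2·x₂], [-2·x₁, 6·x₂]].
At the point, J = [[-22.750, 11.000], [4.000, 3.000]] (det J = -112.250).
Solving J·Δ = −F gives Δ = (1.091, -0.038).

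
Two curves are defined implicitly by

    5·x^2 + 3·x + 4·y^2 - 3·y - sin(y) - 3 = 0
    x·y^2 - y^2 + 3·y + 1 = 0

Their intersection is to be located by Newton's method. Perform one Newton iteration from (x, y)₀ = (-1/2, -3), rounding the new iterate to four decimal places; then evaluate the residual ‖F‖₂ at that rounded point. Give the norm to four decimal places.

11.2783

At (-1/2, -3): F = (41.891120, -21.5000).
Jacobian J = [[10·x + 3, 8·y - cos(y) - 3], [y^2, 2·x·y - 2·y + 3]].
At the point, J = [[-2.0000, -26.010008], [9.0000, 12.0000]] (det J = 210.090068).
Solving J·Δ = −F gives Δ = (0.2690, 1.5899).
Then the next iterate is (x, y)₁ = (-0.2310, -1.4101).
Re-evaluating at (-0.2310, -1.4101): F = (9.744749, -5.677998), so ‖F‖₂ = 11.2783.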